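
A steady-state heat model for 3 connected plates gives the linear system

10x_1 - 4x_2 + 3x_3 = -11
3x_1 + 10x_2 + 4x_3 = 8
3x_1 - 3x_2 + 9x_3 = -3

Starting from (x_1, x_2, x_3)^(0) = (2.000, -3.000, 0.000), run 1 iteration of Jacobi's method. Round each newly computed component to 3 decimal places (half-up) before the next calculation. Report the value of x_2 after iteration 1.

0.200

Iteration 1:
  x_1 = (-11 - (-4)·-3.000 - (3)·0.000) / (10) = -2.300
  x_2 = (8 - (3)·2.000 - (4)·0.000) / (10) = 0.200
  x_3 = (-3 - (3)·2.000 - (-3)·-3.000) / (9) = -2.000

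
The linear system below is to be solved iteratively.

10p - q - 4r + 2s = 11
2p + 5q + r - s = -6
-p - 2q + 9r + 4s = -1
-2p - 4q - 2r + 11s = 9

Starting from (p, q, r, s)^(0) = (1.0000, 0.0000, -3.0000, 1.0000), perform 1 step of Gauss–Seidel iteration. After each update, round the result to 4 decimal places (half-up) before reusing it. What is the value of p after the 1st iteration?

Iteration 1:
  p = (11 - (-1)·0.0000 - (-4)·-3.0000 - (2)·1.0000) / (10) = -0.3000
  q = (-6 - (2)·-0.3000 - (1)·-3.0000 - (-1)·1.0000) / (5) = -0.2800
  r = (-1 - (-1)·-0.3000 - (-2)·-0.2800 - (4)·1.0000) / (9) = -0.6511
  s = (9 - (-2)·-0.3000 - (-4)·-0.2800 - (-2)·-0.6511) / (11) = 0.5434

-0.3000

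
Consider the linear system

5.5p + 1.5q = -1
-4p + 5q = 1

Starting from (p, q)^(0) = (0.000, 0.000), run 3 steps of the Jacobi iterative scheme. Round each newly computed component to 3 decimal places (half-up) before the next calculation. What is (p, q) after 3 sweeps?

Iteration 1:
  p = (-1 - (1.5)·0.000) / (5.5) = -0.182
  q = (1 - (-4)·0.000) / (5) = 0.200
Iteration 2:
  p = (-1 - (1.5)·0.200) / (5.5) = -0.236
  q = (1 - (-4)·-0.182) / (5) = 0.054
Iteration 3:
  p = (-1 - (1.5)·0.054) / (5.5) = -0.197
  q = (1 - (-4)·-0.236) / (5) = 0.011

(-0.197, 0.011)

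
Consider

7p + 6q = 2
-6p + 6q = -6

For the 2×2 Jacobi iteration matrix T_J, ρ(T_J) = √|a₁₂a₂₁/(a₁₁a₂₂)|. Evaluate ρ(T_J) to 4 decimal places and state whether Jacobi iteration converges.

0.9258

a₁₂a₂₁/(a₁₁a₂₂) = (6)·(-6) / ((7)·(6)) = -0.857143
ρ = √|-0.857143| = √0.857143 = 0.9258
ρ < 1, so Jacobi converges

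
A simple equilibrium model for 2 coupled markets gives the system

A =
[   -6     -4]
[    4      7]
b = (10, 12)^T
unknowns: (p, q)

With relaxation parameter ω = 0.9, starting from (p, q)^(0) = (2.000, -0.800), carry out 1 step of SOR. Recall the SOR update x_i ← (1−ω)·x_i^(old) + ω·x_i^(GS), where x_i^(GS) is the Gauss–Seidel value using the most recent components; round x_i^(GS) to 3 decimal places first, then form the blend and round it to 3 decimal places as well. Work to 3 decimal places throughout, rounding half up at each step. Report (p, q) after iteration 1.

(-0.820, 1.885)

Iteration 1:
  p: GS value = (10 - (-4)·-0.800) / (-6) = -1.133;  p ← (1−ω)·2.000 + ω·-1.133 = -0.820
  q: GS value = (12 - (4)·-0.820) / (7) = 2.183;  q ← (1−ω)·-0.800 + ω·2.183 = 1.885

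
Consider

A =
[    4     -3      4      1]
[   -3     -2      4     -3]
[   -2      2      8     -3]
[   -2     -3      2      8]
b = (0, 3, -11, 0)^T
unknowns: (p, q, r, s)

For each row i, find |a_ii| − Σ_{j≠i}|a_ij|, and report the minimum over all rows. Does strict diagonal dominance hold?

row 1: |4| − (3+4+1) = -4
row 2: |-2| − (3+4+3) = -8
row 3: |8| − (2+2+3) = 1
row 4: |8| − (2+3+2) = 1
minimum over rows = -8 → not strictly diagonally dominant

-8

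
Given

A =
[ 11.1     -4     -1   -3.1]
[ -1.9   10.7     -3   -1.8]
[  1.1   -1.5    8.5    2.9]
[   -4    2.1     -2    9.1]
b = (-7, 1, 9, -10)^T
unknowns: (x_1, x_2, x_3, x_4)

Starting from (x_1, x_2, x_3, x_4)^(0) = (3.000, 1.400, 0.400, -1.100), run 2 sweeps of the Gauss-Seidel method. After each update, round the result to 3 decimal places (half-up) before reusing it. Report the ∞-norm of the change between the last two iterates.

Iteration 1:
  x_1 = (-7 - (-4)·1.400 - (-1)·0.400 - (-3.1)·-1.100) / (11.1) = -0.397
  x_2 = (1 - (-1.9)·-0.397 - (-3)·0.400 - (-1.8)·-1.100) / (10.7) = -0.050
  x_3 = (9 - (1.1)·-0.397 - (-1.5)·-0.050 - (2.9)·-1.100) / (8.5) = 1.477
  x_4 = (-10 - (-4)·-0.397 - (2.1)·-0.050 - (-2)·1.477) / (9.1) = -0.937
Iteration 2:
  x_1 = (-7 - (-4)·-0.050 - (-1)·1.477 - (-3.1)·-0.937) / (11.1) = -0.777
  x_2 = (1 - (-1.9)·-0.777 - (-3)·1.477 - (-1.8)·-0.937) / (10.7) = 0.212
  x_3 = (9 - (1.1)·-0.777 - (-1.5)·0.212 - (2.9)·-0.937) / (8.5) = 1.516
  x_4 = (-10 - (-4)·-0.777 - (2.1)·0.212 - (-2)·1.516) / (9.1) = -1.156
Change: (-0.380, 0.262, 0.039, -0.219) → max |·| = 0.380

0.380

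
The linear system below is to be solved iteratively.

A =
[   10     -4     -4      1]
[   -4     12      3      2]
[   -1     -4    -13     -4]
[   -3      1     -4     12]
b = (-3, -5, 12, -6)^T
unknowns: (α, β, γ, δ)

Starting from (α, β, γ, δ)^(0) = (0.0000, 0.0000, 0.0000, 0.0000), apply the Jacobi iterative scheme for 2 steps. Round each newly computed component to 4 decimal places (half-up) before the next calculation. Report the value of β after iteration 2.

-0.2026

Iteration 1:
  α = (-3 - (-4)·0.0000 - (-4)·0.0000 - (1)·0.0000) / (10) = -0.3000
  β = (-5 - (-4)·0.0000 - (3)·0.0000 - (2)·0.0000) / (12) = -0.4167
  γ = (12 - (-1)·0.0000 - (-4)·0.0000 - (-4)·0.0000) / (-13) = -0.9231
  δ = (-6 - (-3)·0.0000 - (1)·0.0000 - (-4)·0.0000) / (12) = -0.5000
Iteration 2:
  α = (-3 - (-4)·-0.4167 - (-4)·-0.9231 - (1)·-0.5000) / (10) = -0.7859
  β = (-5 - (-4)·-0.3000 - (3)·-0.9231 - (2)·-0.5000) / (12) = -0.2026
  γ = (12 - (-1)·-0.3000 - (-4)·-0.4167 - (-4)·-0.5000) / (-13) = -0.6179
  δ = (-6 - (-3)·-0.3000 - (1)·-0.4167 - (-4)·-0.9231) / (12) = -0.8480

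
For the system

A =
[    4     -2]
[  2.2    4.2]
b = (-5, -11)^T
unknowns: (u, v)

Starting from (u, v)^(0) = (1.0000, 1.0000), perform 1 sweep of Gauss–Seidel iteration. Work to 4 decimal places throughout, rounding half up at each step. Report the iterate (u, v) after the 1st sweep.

Iteration 1:
  u = (-5 - (-2)·1.0000) / (4) = -0.7500
  v = (-11 - (2.2)·-0.7500) / (4.2) = -2.2262

(-0.7500, -2.2262)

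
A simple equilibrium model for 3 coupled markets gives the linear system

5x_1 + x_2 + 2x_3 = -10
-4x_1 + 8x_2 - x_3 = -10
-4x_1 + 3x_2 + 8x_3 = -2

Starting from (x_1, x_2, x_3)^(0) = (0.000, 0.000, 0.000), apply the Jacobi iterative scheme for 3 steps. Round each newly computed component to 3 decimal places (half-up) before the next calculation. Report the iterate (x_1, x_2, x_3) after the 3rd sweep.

(-1.231, -2.173, -0.220)

Iteration 1:
  x_1 = (-10 - (1)·0.000 - (2)·0.000) / (5) = -2.000
  x_2 = (-10 - (-4)·0.000 - (-1)·0.000) / (8) = -1.250
  x_3 = (-2 - (-4)·0.000 - (3)·0.000) / (8) = -0.250
Iteration 2:
  x_1 = (-10 - (1)·-1.250 - (2)·-0.250) / (5) = -1.650
  x_2 = (-10 - (-4)·-2.000 - (-1)·-0.250) / (8) = -2.281
  x_3 = (-2 - (-4)·-2.000 - (3)·-1.250) / (8) = -0.781
Iteration 3:
  x_1 = (-10 - (1)·-2.281 - (2)·-0.781) / (5) = -1.231
  x_2 = (-10 - (-4)·-1.650 - (-1)·-0.781) / (8) = -2.173
  x_3 = (-2 - (-4)·-1.650 - (3)·-2.281) / (8) = -0.220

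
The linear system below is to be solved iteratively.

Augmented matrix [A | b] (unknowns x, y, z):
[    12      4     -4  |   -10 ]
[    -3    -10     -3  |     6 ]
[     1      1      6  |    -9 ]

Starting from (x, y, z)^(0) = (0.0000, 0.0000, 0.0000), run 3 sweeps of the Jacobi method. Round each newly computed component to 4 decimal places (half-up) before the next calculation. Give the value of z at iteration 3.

Iteration 1:
  x = (-10 - (4)·0.0000 - (-4)·0.0000) / (12) = -0.8333
  y = (6 - (-3)·0.0000 - (-3)·0.0000) / (-10) = -0.6000
  z = (-9 - (1)·0.0000 - (1)·0.0000) / (6) = -1.5000
Iteration 2:
  x = (-10 - (4)·-0.6000 - (-4)·-1.5000) / (12) = -1.1333
  y = (6 - (-3)·-0.8333 - (-3)·-1.5000) / (-10) = 0.1000
  z = (-9 - (1)·-0.8333 - (1)·-0.6000) / (6) = -1.2611
Iteration 3:
  x = (-10 - (4)·0.1000 - (-4)·-1.2611) / (12) = -1.2870
  y = (6 - (-3)·-1.1333 - (-3)·-1.2611) / (-10) = 0.1183
  z = (-9 - (1)·-1.1333 - (1)·0.1000) / (6) = -1.3278

-1.3278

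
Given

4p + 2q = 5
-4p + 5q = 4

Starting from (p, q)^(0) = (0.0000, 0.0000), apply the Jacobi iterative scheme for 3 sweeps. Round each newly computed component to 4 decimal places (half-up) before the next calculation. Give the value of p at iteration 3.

0.3500

Iteration 1:
  p = (5 - (2)·0.0000) / (4) = 1.2500
  q = (4 - (-4)·0.0000) / (5) = 0.8000
Iteration 2:
  p = (5 - (2)·0.8000) / (4) = 0.8500
  q = (4 - (-4)·1.2500) / (5) = 1.8000
Iteration 3:
  p = (5 - (2)·1.8000) / (4) = 0.3500
  q = (4 - (-4)·0.8500) / (5) = 1.4800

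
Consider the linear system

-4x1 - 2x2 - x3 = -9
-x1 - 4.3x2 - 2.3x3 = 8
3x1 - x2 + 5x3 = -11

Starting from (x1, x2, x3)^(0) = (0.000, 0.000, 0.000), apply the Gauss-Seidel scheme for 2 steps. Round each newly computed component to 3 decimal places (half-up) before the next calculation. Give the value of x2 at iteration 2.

-0.741

Iteration 1:
  x1 = (-9 - (-2)·0.000 - (-1)·0.000) / (-4) = 2.250
  x2 = (8 - (-1)·2.250 - (-2.3)·0.000) / (-4.3) = -2.384
  x3 = (-11 - (3)·2.250 - (-1)·-2.384) / (5) = -4.027
Iteration 2:
  x1 = (-9 - (-2)·-2.384 - (-1)·-4.027) / (-4) = 4.449
  x2 = (8 - (-1)·4.449 - (-2.3)·-4.027) / (-4.3) = -0.741
  x3 = (-11 - (3)·4.449 - (-1)·-0.741) / (5) = -5.018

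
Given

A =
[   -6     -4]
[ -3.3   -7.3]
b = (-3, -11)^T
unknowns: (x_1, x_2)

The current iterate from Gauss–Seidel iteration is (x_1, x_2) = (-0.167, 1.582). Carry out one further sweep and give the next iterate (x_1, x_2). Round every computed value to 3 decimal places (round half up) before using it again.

(-0.555, 1.758)

One sweep:
  x_1 = (-3 - (-4)·1.582) / (-6) = -0.555
  x_2 = (-11 - (-3.3)·-0.555) / (-7.3) = 1.758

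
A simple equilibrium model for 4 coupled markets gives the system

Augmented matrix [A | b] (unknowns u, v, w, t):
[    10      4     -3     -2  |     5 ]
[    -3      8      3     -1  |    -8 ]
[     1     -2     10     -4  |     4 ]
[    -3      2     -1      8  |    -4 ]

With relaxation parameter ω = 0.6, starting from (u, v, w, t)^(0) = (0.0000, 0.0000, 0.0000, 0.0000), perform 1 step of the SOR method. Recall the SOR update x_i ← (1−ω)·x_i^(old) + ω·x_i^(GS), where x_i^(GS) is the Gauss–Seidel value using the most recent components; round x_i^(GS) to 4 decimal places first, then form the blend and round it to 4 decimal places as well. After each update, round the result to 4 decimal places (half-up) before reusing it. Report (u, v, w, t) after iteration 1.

Iteration 1:
  u: GS value = (5 - (4)·0.0000 - (-3)·0.0000 - (-2)·0.0000) / (10) = 0.5000;  u ← (1−ω)·0.0000 + ω·0.5000 = 0.3000
  v: GS value = (-8 - (-3)·0.3000 - (3)·0.0000 - (-1)·0.0000) / (8) = -0.8875;  v ← (1−ω)·0.0000 + ω·-0.8875 = -0.5325
  w: GS value = (4 - (1)·0.3000 - (-2)·-0.5325 - (-4)·0.0000) / (10) = 0.2635;  w ← (1−ω)·0.0000 + ω·0.2635 = 0.1581
  t: GS value = (-4 - (-3)·0.3000 - (2)·-0.5325 - (-1)·0.1581) / (8) = -0.2346;  t ← (1−ω)·0.0000 + ω·-0.2346 = -0.1408

(0.3000, -0.5325, 0.1581, -0.1408)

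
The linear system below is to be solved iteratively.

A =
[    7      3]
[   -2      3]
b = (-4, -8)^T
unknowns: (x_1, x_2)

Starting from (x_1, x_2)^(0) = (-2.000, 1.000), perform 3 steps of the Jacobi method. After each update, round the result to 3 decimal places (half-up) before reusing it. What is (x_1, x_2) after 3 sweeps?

Iteration 1:
  x_1 = (-4 - (3)·1.000) / (7) = -1.000
  x_2 = (-8 - (-2)·-2.000) / (3) = -4.000
Iteration 2:
  x_1 = (-4 - (3)·-4.000) / (7) = 1.143
  x_2 = (-8 - (-2)·-1.000) / (3) = -3.333
Iteration 3:
  x_1 = (-4 - (3)·-3.333) / (7) = 0.857
  x_2 = (-8 - (-2)·1.143) / (3) = -1.905

(0.857, -1.905)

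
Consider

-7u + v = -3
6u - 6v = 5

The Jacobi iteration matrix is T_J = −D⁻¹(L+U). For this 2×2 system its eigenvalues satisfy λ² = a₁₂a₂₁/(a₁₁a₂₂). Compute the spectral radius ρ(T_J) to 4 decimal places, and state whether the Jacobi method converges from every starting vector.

a₁₂a₂₁/(a₁₁a₂₂) = (1)·(6) / ((-7)·(-6)) = 0.142857
ρ = √|0.142857| = √0.142857 = 0.3780
ρ < 1, so Jacobi converges

0.3780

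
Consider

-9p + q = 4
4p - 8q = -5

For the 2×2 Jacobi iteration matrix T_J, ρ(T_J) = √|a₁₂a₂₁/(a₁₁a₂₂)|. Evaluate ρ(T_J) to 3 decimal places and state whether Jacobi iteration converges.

0.236

a₁₂a₂₁/(a₁₁a₂₂) = (1)·(4) / ((-9)·(-8)) = 0.055556
ρ = √|0.055556| = √0.055556 = 0.236
ρ < 1, so Jacobi converges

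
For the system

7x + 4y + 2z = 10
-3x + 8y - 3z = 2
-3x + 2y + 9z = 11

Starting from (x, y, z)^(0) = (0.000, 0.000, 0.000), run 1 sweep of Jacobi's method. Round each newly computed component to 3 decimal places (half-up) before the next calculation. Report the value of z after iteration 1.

1.222

Iteration 1:
  x = (10 - (4)·0.000 - (2)·0.000) / (7) = 1.429
  y = (2 - (-3)·0.000 - (-3)·0.000) / (8) = 0.250
  z = (11 - (-3)·0.000 - (2)·0.000) / (9) = 1.222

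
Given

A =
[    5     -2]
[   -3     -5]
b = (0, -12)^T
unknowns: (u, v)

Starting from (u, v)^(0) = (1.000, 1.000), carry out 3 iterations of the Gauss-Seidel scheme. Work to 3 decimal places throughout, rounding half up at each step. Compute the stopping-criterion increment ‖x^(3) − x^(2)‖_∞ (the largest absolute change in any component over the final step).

Iteration 1:
  u = (0 - (-2)·1.000) / (5) = 0.400
  v = (-12 - (-3)·0.400) / (-5) = 2.160
Iteration 2:
  u = (0 - (-2)·2.160) / (5) = 0.864
  v = (-12 - (-3)·0.864) / (-5) = 1.882
Iteration 3:
  u = (0 - (-2)·1.882) / (5) = 0.753
  v = (-12 - (-3)·0.753) / (-5) = 1.948
Change: (-0.111, 0.066) → max |·| = 0.111

0.111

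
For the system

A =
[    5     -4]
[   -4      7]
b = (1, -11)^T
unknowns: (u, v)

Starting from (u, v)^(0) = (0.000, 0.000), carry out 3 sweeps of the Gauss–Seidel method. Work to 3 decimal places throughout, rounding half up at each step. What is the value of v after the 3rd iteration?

Iteration 1:
  u = (1 - (-4)·0.000) / (5) = 0.200
  v = (-11 - (-4)·0.200) / (7) = -1.457
Iteration 2:
  u = (1 - (-4)·-1.457) / (5) = -0.966
  v = (-11 - (-4)·-0.966) / (7) = -2.123
Iteration 3:
  u = (1 - (-4)·-2.123) / (5) = -1.498
  v = (-11 - (-4)·-1.498) / (7) = -2.427

-2.427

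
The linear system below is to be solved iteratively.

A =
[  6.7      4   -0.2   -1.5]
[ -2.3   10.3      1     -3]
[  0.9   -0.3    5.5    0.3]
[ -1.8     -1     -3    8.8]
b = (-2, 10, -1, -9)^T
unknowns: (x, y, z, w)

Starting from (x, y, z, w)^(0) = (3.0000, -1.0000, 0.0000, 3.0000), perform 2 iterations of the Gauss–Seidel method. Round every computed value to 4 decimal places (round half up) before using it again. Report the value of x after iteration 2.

-1.7028

Iteration 1:
  x = (-2 - (4)·-1.0000 - (-0.2)·0.0000 - (-1.5)·3.0000) / (6.7) = 0.9701
  y = (10 - (-2.3)·0.9701 - (1)·0.0000 - (-3)·3.0000) / (10.3) = 2.0613
  z = (-1 - (0.9)·0.9701 - (-0.3)·2.0613 - (0.3)·3.0000) / (5.5) = -0.3918
  w = (-9 - (-1.8)·0.9701 - (-1)·2.0613 - (-3)·-0.3918) / (8.8) = -0.7236
Iteration 2:
  x = (-2 - (4)·2.0613 - (-0.2)·-0.3918 - (-1.5)·-0.7236) / (6.7) = -1.7028
  y = (10 - (-2.3)·-1.7028 - (1)·-0.3918 - (-3)·-0.7236) / (10.3) = 0.4179
  z = (-1 - (0.9)·-1.7028 - (-0.3)·0.4179 - (0.3)·-0.7236) / (5.5) = 0.1591
  w = (-9 - (-1.8)·-1.7028 - (-1)·0.4179 - (-3)·0.1591) / (8.8) = -1.2693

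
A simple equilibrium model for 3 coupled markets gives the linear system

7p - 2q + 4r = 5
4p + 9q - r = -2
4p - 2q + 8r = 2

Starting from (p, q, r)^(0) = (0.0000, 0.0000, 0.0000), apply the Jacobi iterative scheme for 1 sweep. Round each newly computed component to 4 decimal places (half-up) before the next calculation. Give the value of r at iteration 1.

Iteration 1:
  p = (5 - (-2)·0.0000 - (4)·0.0000) / (7) = 0.7143
  q = (-2 - (4)·0.0000 - (-1)·0.0000) / (9) = -0.2222
  r = (2 - (4)·0.0000 - (-2)·0.0000) / (8) = 0.2500

0.2500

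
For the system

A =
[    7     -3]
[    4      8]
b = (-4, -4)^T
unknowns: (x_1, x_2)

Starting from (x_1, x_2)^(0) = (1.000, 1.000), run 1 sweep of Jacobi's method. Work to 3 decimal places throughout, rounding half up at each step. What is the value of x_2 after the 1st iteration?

-1.000

Iteration 1:
  x_1 = (-4 - (-3)·1.000) / (7) = -0.143
  x_2 = (-4 - (4)·1.000) / (8) = -1.000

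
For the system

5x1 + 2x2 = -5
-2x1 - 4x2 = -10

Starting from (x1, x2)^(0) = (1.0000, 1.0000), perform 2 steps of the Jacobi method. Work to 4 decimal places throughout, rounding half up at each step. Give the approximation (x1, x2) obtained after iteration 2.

Iteration 1:
  x1 = (-5 - (2)·1.0000) / (5) = -1.4000
  x2 = (-10 - (-2)·1.0000) / (-4) = 2.0000
Iteration 2:
  x1 = (-5 - (2)·2.0000) / (5) = -1.8000
  x2 = (-10 - (-2)·-1.4000) / (-4) = 3.2000

(-1.8000, 3.2000)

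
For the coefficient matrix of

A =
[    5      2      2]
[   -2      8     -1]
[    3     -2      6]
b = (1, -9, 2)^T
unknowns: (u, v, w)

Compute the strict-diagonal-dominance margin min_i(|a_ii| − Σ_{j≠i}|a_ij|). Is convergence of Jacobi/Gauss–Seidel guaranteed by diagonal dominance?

row 1: |5| − (2+2) = 1
row 2: |8| − (2+1) = 5
row 3: |6| − (3+2) = 1
minimum over rows = 1 → strictly diagonally dominant (convergence guaranteed)

1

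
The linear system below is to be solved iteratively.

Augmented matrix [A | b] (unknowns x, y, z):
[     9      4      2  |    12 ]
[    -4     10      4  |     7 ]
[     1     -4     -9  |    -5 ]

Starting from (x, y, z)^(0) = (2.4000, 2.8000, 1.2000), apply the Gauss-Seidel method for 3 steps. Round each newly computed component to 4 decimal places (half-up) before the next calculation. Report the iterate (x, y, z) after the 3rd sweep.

(0.8433, 0.9372, 0.2327)

Iteration 1:
  x = (12 - (4)·2.8000 - (2)·1.2000) / (9) = -0.1778
  y = (7 - (-4)·-0.1778 - (4)·1.2000) / (10) = 0.1489
  z = (-5 - (1)·-0.1778 - (-4)·0.1489) / (-9) = 0.4696
Iteration 2:
  x = (12 - (4)·0.1489 - (2)·0.4696) / (9) = 1.1628
  y = (7 - (-4)·1.1628 - (4)·0.4696) / (10) = 0.9773
  z = (-5 - (1)·1.1628 - (-4)·0.9773) / (-9) = 0.2504
Iteration 3:
  x = (12 - (4)·0.9773 - (2)·0.2504) / (9) = 0.8433
  y = (7 - (-4)·0.8433 - (4)·0.2504) / (10) = 0.9372
  z = (-5 - (1)·0.8433 - (-4)·0.9372) / (-9) = 0.2327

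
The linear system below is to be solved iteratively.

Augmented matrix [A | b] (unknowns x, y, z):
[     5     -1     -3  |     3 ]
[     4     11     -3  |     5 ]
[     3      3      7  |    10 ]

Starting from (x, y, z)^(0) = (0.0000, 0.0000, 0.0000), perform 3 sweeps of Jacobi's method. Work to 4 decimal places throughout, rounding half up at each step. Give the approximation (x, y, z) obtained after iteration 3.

Iteration 1:
  x = (3 - (-1)·0.0000 - (-3)·0.0000) / (5) = 0.6000
  y = (5 - (4)·0.0000 - (-3)·0.0000) / (11) = 0.4545
  z = (10 - (3)·0.0000 - (3)·0.0000) / (7) = 1.4286
Iteration 2:
  x = (3 - (-1)·0.4545 - (-3)·1.4286) / (5) = 1.5481
  y = (5 - (4)·0.6000 - (-3)·1.4286) / (11) = 0.6260
  z = (10 - (3)·0.6000 - (3)·0.4545) / (7) = 0.9766
Iteration 3:
  x = (3 - (-1)·0.6260 - (-3)·0.9766) / (5) = 1.3112
  y = (5 - (4)·1.5481 - (-3)·0.9766) / (11) = 0.1579
  z = (10 - (3)·1.5481 - (3)·0.6260) / (7) = 0.4968

(1.3112, 0.1579, 0.4968)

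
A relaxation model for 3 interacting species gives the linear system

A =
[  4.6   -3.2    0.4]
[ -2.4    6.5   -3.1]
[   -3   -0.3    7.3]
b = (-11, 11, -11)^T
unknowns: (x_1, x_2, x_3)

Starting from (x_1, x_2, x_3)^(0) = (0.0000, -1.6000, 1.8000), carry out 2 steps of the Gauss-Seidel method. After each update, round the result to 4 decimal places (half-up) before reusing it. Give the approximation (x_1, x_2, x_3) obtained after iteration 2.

Iteration 1:
  x_1 = (-11 - (-3.2)·-1.6000 - (0.4)·1.8000) / (4.6) = -3.6609
  x_2 = (11 - (-2.4)·-3.6609 - (-3.1)·1.8000) / (6.5) = 1.1991
  x_3 = (-11 - (-3)·-3.6609 - (-0.3)·1.1991) / (7.3) = -2.9621
Iteration 2:
  x_1 = (-11 - (-3.2)·1.1991 - (0.4)·-2.9621) / (4.6) = -1.2996
  x_2 = (11 - (-2.4)·-1.2996 - (-3.1)·-2.9621) / (6.5) = -0.2002
  x_3 = (-11 - (-3)·-1.2996 - (-0.3)·-0.2002) / (7.3) = -2.0492

(-1.2996, -0.2002, -2.0492)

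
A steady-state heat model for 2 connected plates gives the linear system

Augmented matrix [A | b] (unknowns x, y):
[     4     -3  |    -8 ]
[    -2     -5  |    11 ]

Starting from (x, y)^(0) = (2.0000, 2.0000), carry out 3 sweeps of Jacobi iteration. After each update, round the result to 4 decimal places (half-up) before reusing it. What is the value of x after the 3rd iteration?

-3.5000

Iteration 1:
  x = (-8 - (-3)·2.0000) / (4) = -0.5000
  y = (11 - (-2)·2.0000) / (-5) = -3.0000
Iteration 2:
  x = (-8 - (-3)·-3.0000) / (4) = -4.2500
  y = (11 - (-2)·-0.5000) / (-5) = -2.0000
Iteration 3:
  x = (-8 - (-3)·-2.0000) / (4) = -3.5000
  y = (11 - (-2)·-4.2500) / (-5) = -0.5000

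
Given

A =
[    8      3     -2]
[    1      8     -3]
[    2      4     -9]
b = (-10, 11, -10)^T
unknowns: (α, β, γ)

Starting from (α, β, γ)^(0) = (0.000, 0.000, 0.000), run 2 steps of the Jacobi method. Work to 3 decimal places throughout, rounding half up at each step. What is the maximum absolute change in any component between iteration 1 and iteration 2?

Iteration 1:
  α = (-10 - (3)·0.000 - (-2)·0.000) / (8) = -1.250
  β = (11 - (1)·0.000 - (-3)·0.000) / (8) = 1.375
  γ = (-10 - (2)·0.000 - (4)·0.000) / (-9) = 1.111
Iteration 2:
  α = (-10 - (3)·1.375 - (-2)·1.111) / (8) = -1.488
  β = (11 - (1)·-1.250 - (-3)·1.111) / (8) = 1.948
  γ = (-10 - (2)·-1.250 - (4)·1.375) / (-9) = 1.444
Change: (-0.238, 0.573, 0.333) → max |·| = 0.573

0.573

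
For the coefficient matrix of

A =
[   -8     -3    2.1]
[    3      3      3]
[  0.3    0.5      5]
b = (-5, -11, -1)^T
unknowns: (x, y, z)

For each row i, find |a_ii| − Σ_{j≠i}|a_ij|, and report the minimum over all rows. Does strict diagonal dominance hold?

row 1: |-8| − (3+2.1) = 2.9
row 2: |3| − (3+3) = -3
row 3: |5| − (0.3+0.5) = 4.2
minimum over rows = -3 → not strictly diagonally dominant

-3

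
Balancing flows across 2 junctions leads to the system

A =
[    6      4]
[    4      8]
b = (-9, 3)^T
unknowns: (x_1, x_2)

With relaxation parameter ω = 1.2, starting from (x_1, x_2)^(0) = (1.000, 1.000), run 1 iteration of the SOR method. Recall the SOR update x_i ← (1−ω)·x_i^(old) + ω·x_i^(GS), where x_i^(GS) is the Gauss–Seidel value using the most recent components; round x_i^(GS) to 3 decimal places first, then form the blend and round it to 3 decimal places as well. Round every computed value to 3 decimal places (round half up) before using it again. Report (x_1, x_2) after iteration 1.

(-2.800, 1.930)

Iteration 1:
  x_1: GS value = (-9 - (4)·1.000) / (6) = -2.167;  x_1 ← (1−ω)·1.000 + ω·-2.167 = -2.800
  x_2: GS value = (3 - (4)·-2.800) / (8) = 1.775;  x_2 ← (1−ω)·1.000 + ω·1.775 = 1.930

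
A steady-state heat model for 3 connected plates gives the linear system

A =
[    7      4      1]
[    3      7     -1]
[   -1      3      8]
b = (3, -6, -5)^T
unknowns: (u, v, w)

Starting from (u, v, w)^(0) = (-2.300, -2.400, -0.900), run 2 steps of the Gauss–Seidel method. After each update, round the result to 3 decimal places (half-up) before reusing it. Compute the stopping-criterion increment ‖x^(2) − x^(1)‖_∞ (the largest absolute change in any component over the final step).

0.507

Iteration 1:
  u = (3 - (4)·-2.400 - (1)·-0.900) / (7) = 1.929
  v = (-6 - (3)·1.929 - (-1)·-0.900) / (7) = -1.812
  w = (-5 - (-1)·1.929 - (3)·-1.812) / (8) = 0.296
Iteration 2:
  u = (3 - (4)·-1.812 - (1)·0.296) / (7) = 1.422
  v = (-6 - (3)·1.422 - (-1)·0.296) / (7) = -1.424
  w = (-5 - (-1)·1.422 - (3)·-1.424) / (8) = 0.087
Change: (-0.507, 0.388, -0.209) → max |·| = 0.507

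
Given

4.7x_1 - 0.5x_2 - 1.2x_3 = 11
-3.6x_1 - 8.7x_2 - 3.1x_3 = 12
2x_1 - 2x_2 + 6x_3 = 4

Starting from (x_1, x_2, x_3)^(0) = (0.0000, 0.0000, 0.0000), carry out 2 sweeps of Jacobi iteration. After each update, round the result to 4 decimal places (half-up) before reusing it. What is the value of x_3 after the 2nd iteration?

Iteration 1:
  x_1 = (11 - (-0.5)·0.0000 - (-1.2)·0.0000) / (4.7) = 2.3404
  x_2 = (12 - (-3.6)·0.0000 - (-3.1)·0.0000) / (-8.7) = -1.3793
  x_3 = (4 - (2)·0.0000 - (-2)·0.0000) / (6) = 0.6667
Iteration 2:
  x_1 = (11 - (-0.5)·-1.3793 - (-1.2)·0.6667) / (4.7) = 2.3639
  x_2 = (12 - (-3.6)·2.3404 - (-3.1)·0.6667) / (-8.7) = -2.5853
  x_3 = (4 - (2)·2.3404 - (-2)·-1.3793) / (6) = -0.5732

-0.5732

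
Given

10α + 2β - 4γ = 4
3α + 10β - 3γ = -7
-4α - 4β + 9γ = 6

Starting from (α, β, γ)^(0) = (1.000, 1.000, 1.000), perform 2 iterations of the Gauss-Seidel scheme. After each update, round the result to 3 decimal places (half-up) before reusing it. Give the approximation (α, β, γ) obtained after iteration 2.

(0.786, -0.733, 0.690)

Iteration 1:
  α = (4 - (2)·1.000 - (-4)·1.000) / (10) = 0.600
  β = (-7 - (3)·0.600 - (-3)·1.000) / (10) = -0.580
  γ = (6 - (-4)·0.600 - (-4)·-0.580) / (9) = 0.676
Iteration 2:
  α = (4 - (2)·-0.580 - (-4)·0.676) / (10) = 0.786
  β = (-7 - (3)·0.786 - (-3)·0.676) / (10) = -0.733
  γ = (6 - (-4)·0.786 - (-4)·-0.733) / (9) = 0.690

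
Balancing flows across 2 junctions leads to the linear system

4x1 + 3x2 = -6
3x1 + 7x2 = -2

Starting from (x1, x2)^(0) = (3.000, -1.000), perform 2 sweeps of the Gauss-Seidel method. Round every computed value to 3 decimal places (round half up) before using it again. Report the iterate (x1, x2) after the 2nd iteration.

Iteration 1:
  x1 = (-6 - (3)·-1.000) / (4) = -0.750
  x2 = (-2 - (3)·-0.750) / (7) = 0.036
Iteration 2:
  x1 = (-6 - (3)·0.036) / (4) = -1.527
  x2 = (-2 - (3)·-1.527) / (7) = 0.369

(-1.527, 0.369)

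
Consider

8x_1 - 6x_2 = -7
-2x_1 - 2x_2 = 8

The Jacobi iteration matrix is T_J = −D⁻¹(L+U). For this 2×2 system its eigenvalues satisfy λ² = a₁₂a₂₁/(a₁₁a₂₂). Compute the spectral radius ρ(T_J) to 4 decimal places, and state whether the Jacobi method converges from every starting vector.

a₁₂a₂₁/(a₁₁a₂₂) = (-6)·(-2) / ((8)·(-2)) = -0.750000
ρ = √|-0.750000| = √0.750000 = 0.8660
ρ < 1, so Jacobi converges

0.8660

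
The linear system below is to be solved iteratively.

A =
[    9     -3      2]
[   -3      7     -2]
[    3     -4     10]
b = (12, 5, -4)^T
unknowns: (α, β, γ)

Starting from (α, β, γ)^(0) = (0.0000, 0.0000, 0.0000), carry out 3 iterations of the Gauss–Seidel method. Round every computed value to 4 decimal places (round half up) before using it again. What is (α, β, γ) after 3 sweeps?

Iteration 1:
  α = (12 - (-3)·0.0000 - (2)·0.0000) / (9) = 1.3333
  β = (5 - (-3)·1.3333 - (-2)·0.0000) / (7) = 1.2857
  γ = (-4 - (3)·1.3333 - (-4)·1.2857) / (10) = -0.2857
Iteration 2:
  α = (12 - (-3)·1.2857 - (2)·-0.2857) / (9) = 1.8254
  β = (5 - (-3)·1.8254 - (-2)·-0.2857) / (7) = 1.4150
  γ = (-4 - (3)·1.8254 - (-4)·1.4150) / (10) = -0.3816
Iteration 3:
  α = (12 - (-3)·1.4150 - (2)·-0.3816) / (9) = 1.8898
  β = (5 - (-3)·1.8898 - (-2)·-0.3816) / (7) = 1.4152
  γ = (-4 - (3)·1.8898 - (-4)·1.4152) / (10) = -0.4009

(1.8898, 1.4152, -0.4009)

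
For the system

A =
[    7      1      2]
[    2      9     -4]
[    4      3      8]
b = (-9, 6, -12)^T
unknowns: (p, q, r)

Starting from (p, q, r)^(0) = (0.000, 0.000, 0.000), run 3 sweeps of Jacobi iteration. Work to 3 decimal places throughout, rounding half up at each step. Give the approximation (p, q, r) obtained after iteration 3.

(-1.010, 0.386, -1.131)

Iteration 1:
  p = (-9 - (1)·0.000 - (2)·0.000) / (7) = -1.286
  q = (6 - (2)·0.000 - (-4)·0.000) / (9) = 0.667
  r = (-12 - (4)·0.000 - (3)·0.000) / (8) = -1.500
Iteration 2:
  p = (-9 - (1)·0.667 - (2)·-1.500) / (7) = -0.952
  q = (6 - (2)·-1.286 - (-4)·-1.500) / (9) = 0.286
  r = (-12 - (4)·-1.286 - (3)·0.667) / (8) = -1.107
Iteration 3:
  p = (-9 - (1)·0.286 - (2)·-1.107) / (7) = -1.010
  q = (6 - (2)·-0.952 - (-4)·-1.107) / (9) = 0.386
  r = (-12 - (4)·-0.952 - (3)·0.286) / (8) = -1.131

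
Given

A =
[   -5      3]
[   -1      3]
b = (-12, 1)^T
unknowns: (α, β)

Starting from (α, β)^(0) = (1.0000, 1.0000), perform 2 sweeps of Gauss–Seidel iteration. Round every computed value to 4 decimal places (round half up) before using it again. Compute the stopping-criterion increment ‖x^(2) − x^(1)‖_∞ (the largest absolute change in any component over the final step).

0.2000

Iteration 1:
  α = (-12 - (3)·1.0000) / (-5) = 3.0000
  β = (1 - (-1)·3.0000) / (3) = 1.3333
Iteration 2:
  α = (-12 - (3)·1.3333) / (-5) = 3.2000
  β = (1 - (-1)·3.2000) / (3) = 1.4000
Change: (0.2000, 0.0667) → max |·| = 0.2000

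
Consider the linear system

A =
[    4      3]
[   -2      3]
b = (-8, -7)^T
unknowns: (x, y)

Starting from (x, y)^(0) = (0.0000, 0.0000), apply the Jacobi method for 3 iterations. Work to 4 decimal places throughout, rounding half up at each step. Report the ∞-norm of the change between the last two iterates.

Iteration 1:
  x = (-8 - (3)·0.0000) / (4) = -2.0000
  y = (-7 - (-2)·0.0000) / (3) = -2.3333
Iteration 2:
  x = (-8 - (3)·-2.3333) / (4) = -0.2500
  y = (-7 - (-2)·-2.0000) / (3) = -3.6667
Iteration 3:
  x = (-8 - (3)·-3.6667) / (4) = 0.7500
  y = (-7 - (-2)·-0.2500) / (3) = -2.5000
Change: (1.0000, 1.1667) → max |·| = 1.1667

1.1667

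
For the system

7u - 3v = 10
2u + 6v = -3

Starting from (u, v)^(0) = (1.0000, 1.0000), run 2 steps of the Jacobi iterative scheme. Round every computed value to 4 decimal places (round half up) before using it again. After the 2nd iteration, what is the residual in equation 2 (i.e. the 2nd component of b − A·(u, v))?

1.5712

Iteration 1:
  u = (10 - (-3)·1.0000) / (7) = 1.8571
  v = (-3 - (2)·1.0000) / (6) = -0.8333
Iteration 2:
  u = (10 - (-3)·-0.8333) / (7) = 1.0714
  v = (-3 - (2)·1.8571) / (6) = -1.1190
Residual b − A·x = (-0.8568, 1.5712)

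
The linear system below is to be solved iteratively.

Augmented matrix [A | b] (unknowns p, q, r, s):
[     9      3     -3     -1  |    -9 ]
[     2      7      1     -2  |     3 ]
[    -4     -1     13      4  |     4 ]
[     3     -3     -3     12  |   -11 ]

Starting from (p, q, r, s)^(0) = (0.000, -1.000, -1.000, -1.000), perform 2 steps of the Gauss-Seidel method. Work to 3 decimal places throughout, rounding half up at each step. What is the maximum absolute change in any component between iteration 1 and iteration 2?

0.192

Iteration 1:
  p = (-9 - (3)·-1.000 - (-3)·-1.000 - (-1)·-1.000) / (9) = -1.111
  q = (3 - (2)·-1.111 - (1)·-1.000 - (-2)·-1.000) / (7) = 0.603
  r = (4 - (-4)·-1.111 - (-1)·0.603 - (4)·-1.000) / (13) = 0.320
  s = (-11 - (3)·-1.111 - (-3)·0.603 - (-3)·0.320) / (12) = -0.408
Iteration 2:
  p = (-9 - (3)·0.603 - (-3)·0.320 - (-1)·-0.408) / (9) = -1.140
  q = (3 - (2)·-1.140 - (1)·0.320 - (-2)·-0.408) / (7) = 0.592
  r = (4 - (-4)·-1.140 - (-1)·0.592 - (4)·-0.408) / (13) = 0.128
  s = (-11 - (3)·-1.140 - (-3)·0.592 - (-3)·0.128) / (12) = -0.452
Change: (-0.029, -0.011, -0.192, -0.044) → max |·| = 0.192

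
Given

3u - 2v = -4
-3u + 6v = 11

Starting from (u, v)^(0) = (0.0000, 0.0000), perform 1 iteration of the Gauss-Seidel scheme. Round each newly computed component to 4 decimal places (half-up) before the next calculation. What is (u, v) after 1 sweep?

(-1.3333, 1.1667)

Iteration 1:
  u = (-4 - (-2)·0.0000) / (3) = -1.3333
  v = (11 - (-3)·-1.3333) / (6) = 1.1667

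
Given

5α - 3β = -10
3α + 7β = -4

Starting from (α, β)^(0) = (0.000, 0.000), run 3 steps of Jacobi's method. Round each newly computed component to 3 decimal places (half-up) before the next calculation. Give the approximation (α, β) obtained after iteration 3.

(-1.828, 0.433)

Iteration 1:
  α = (-10 - (-3)·0.000) / (5) = -2.000
  β = (-4 - (3)·0.000) / (7) = -0.571
Iteration 2:
  α = (-10 - (-3)·-0.571) / (5) = -2.343
  β = (-4 - (3)·-2.000) / (7) = 0.286
Iteration 3:
  α = (-10 - (-3)·0.286) / (5) = -1.828
  β = (-4 - (3)·-2.343) / (7) = 0.433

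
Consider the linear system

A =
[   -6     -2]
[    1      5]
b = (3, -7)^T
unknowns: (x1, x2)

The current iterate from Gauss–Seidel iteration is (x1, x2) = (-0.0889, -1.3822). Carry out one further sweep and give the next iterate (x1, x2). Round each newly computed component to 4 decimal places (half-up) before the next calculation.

One sweep:
  x1 = (3 - (-2)·-1.3822) / (-6) = -0.0393
  x2 = (-7 - (1)·-0.0393) / (5) = -1.3921

(-0.0393, -1.3921)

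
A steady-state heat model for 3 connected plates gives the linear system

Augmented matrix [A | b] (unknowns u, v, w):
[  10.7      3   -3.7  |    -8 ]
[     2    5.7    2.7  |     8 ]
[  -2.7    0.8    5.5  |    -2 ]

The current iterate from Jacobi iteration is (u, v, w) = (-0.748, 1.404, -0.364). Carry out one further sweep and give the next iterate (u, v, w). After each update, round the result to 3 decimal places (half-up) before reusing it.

One sweep:
  u = (-8 - (3)·1.404 - (-3.7)·-0.364) / (10.7) = -1.267
  v = (8 - (2)·-0.748 - (2.7)·-0.364) / (5.7) = 1.838
  w = (-2 - (-2.7)·-0.748 - (0.8)·1.404) / (5.5) = -0.935

(-1.267, 1.838, -0.935)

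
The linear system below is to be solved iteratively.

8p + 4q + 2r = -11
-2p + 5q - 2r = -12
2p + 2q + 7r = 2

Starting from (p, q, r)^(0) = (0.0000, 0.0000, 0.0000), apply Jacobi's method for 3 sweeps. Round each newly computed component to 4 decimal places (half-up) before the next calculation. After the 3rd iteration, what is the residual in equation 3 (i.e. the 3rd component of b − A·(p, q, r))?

Iteration 1:
  p = (-11 - (4)·0.0000 - (2)·0.0000) / (8) = -1.3750
  q = (-12 - (-2)·0.0000 - (-2)·0.0000) / (5) = -2.4000
  r = (2 - (2)·0.0000 - (2)·0.0000) / (7) = 0.2857
Iteration 2:
  p = (-11 - (4)·-2.4000 - (2)·0.2857) / (8) = -0.2464
  q = (-12 - (-2)·-1.3750 - (-2)·0.2857) / (5) = -2.8357
  r = (2 - (2)·-1.3750 - (2)·-2.4000) / (7) = 1.3643
Iteration 3:
  p = (-11 - (4)·-2.8357 - (2)·1.3643) / (8) = -0.2982
  q = (-12 - (-2)·-0.2464 - (-2)·1.3643) / (5) = -1.9528
  r = (2 - (2)·-0.2464 - (2)·-2.8357) / (7) = 1.1663
Residual b − A·x = (-3.1358, -0.4998, -1.6621)

-1.6621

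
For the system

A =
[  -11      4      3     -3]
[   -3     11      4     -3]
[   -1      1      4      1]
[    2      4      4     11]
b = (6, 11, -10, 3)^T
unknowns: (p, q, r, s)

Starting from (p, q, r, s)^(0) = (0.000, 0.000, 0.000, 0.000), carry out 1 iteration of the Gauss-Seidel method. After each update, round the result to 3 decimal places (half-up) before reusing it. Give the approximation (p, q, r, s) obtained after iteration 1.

(-0.545, 0.851, -2.849, 1.098)

Iteration 1:
  p = (6 - (4)·0.000 - (3)·0.000 - (-3)·0.000) / (-11) = -0.545
  q = (11 - (-3)·-0.545 - (4)·0.000 - (-3)·0.000) / (11) = 0.851
  r = (-10 - (-1)·-0.545 - (1)·0.851 - (1)·0.000) / (4) = -2.849
  s = (3 - (2)·-0.545 - (4)·0.851 - (4)·-2.849) / (11) = 1.098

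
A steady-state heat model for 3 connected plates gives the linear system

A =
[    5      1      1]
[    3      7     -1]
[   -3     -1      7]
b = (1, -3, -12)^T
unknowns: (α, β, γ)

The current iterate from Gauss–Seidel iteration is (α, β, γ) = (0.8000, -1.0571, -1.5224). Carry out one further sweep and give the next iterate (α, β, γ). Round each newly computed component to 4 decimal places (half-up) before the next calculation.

One sweep:
  α = (1 - (1)·-1.0571 - (1)·-1.5224) / (5) = 0.7159
  β = (-3 - (3)·0.7159 - (-1)·-1.5224) / (7) = -0.9529
  γ = (-12 - (-3)·0.7159 - (-1)·-0.9529) / (7) = -1.5436

(0.7159, -0.9529, -1.5436)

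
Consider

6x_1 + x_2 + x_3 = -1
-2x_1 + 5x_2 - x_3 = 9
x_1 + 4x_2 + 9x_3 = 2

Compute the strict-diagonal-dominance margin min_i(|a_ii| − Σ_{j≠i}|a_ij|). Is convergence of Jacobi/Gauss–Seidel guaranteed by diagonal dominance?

row 1: |6| − (1+1) = 4
row 2: |5| − (2+1) = 2
row 3: |9| − (1+4) = 4
minimum over rows = 2 → strictly diagonally dominant (convergence guaranteed)

2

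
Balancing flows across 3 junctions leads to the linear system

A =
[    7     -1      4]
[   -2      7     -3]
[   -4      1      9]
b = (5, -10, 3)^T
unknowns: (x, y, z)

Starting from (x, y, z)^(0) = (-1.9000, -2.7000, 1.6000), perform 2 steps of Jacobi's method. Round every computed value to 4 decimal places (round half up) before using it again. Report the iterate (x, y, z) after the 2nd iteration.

(0.6512, -1.6864, 0.2159)

Iteration 1:
  x = (5 - (-1)·-2.7000 - (4)·1.6000) / (7) = -0.5857
  y = (-10 - (-2)·-1.9000 - (-3)·1.6000) / (7) = -1.2857
  z = (3 - (-4)·-1.9000 - (1)·-2.7000) / (9) = -0.2111
Iteration 2:
  x = (5 - (-1)·-1.2857 - (4)·-0.2111) / (7) = 0.6512
  y = (-10 - (-2)·-0.5857 - (-3)·-0.2111) / (7) = -1.6864
  z = (3 - (-4)·-0.5857 - (1)·-1.2857) / (9) = 0.2159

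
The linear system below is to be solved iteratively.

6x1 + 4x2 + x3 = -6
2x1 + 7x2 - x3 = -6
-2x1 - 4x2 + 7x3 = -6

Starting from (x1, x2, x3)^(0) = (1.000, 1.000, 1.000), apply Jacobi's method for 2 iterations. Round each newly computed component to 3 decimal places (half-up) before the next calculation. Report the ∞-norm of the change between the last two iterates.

Iteration 1:
  x1 = (-6 - (4)·1.000 - (1)·1.000) / (6) = -1.833
  x2 = (-6 - (2)·1.000 - (-1)·1.000) / (7) = -1.000
  x3 = (-6 - (-2)·1.000 - (-4)·1.000) / (7) = 0.000
Iteration 2:
  x1 = (-6 - (4)·-1.000 - (1)·0.000) / (6) = -0.333
  x2 = (-6 - (2)·-1.833 - (-1)·0.000) / (7) = -0.333
  x3 = (-6 - (-2)·-1.833 - (-4)·-1.000) / (7) = -1.952
Change: (1.500, 0.667, -1.952) → max |·| = 1.952

1.952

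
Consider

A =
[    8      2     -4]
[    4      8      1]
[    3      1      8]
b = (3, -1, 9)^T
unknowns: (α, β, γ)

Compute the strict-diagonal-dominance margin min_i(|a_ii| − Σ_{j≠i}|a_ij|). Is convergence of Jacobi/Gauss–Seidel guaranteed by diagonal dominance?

2

row 1: |8| − (2+4) = 2
row 2: |8| − (4+1) = 3
row 3: |8| − (3+1) = 4
minimum over rows = 2 → strictly diagonally dominant (convergence guaranteed)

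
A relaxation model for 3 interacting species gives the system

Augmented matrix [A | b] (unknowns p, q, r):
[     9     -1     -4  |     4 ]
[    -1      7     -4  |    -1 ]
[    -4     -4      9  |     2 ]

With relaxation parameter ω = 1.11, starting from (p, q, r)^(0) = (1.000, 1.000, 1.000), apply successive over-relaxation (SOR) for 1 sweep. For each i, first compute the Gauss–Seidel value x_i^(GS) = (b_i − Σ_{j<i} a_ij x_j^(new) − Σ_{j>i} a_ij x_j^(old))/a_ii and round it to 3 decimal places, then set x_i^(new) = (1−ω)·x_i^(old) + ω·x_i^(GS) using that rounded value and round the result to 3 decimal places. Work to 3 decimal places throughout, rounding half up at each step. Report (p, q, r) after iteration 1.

(1.000, 0.524, 0.889)

Iteration 1:
  p: GS value = (4 - (-1)·1.000 - (-4)·1.000) / (9) = 1.000;  p ← (1−ω)·1.000 + ω·1.000 = 1.000
  q: GS value = (-1 - (-1)·1.000 - (-4)·1.000) / (7) = 0.571;  q ← (1−ω)·1.000 + ω·0.571 = 0.524
  r: GS value = (2 - (-4)·1.000 - (-4)·0.524) / (9) = 0.900;  r ← (1−ω)·1.000 + ω·0.900 = 0.889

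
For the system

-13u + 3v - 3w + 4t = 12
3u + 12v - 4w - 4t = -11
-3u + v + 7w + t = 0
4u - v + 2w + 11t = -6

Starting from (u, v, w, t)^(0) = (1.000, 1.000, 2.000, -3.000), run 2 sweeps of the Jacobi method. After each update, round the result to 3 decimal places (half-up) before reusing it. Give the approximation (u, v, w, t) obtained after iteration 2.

Iteration 1:
  u = (12 - (3)·1.000 - (-3)·2.000 - (4)·-3.000) / (-13) = -2.077
  v = (-11 - (3)·1.000 - (-4)·2.000 - (-4)·-3.000) / (12) = -1.500
  w = (0 - (-3)·1.000 - (1)·1.000 - (1)·-3.000) / (7) = 0.714
  t = (-6 - (4)·1.000 - (-1)·1.000 - (2)·2.000) / (11) = -1.182
Iteration 2:
  u = (12 - (3)·-1.500 - (-3)·0.714 - (4)·-1.182) / (-13) = -1.798
  v = (-11 - (3)·-2.077 - (-4)·0.714 - (-4)·-1.182) / (12) = -0.553
  w = (0 - (-3)·-2.077 - (1)·-1.500 - (1)·-1.182) / (7) = -0.507
  t = (-6 - (4)·-2.077 - (-1)·-1.500 - (2)·0.714) / (11) = -0.056

(-1.798, -0.553, -0.507, -0.056)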